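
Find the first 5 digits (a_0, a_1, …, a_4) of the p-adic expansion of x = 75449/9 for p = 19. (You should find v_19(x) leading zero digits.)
(a_0, …, a_4) = (0, 0, 0, 16, 14)

v_19(75449/9) = 3, so a_0 = ... = a_2 = 0. Factor out: x = 19^3 · u with u = 11/9 a unit in ℤ_19. Expand u iteratively via a_{v+i} = u_i mod 19, u_{i+1} = (u_i − a_{v+i})/19:
  u_0 = 11/9;  a_3 = 16;  u_1 = (u_0 − 16)/19 = -7/9
  u_1 = -7/9;  a_4 = 14;  u_2 = (u_1 − 14)/19 = -7/9
Digits: (0, 0, 0, 16, 14).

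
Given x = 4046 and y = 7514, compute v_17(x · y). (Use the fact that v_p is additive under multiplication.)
v_17(30401644) = 4

v_p(x) = 2 (factor: 4046 = 17^2 · 14); v_p(y) = 2 (factor: 7514 = 17^2 · 26). Additivity: v_p(xy) = v_p(x) + v_p(y) = 2 + 2 = 4. (Direct check: xy = 30401644 = 17^4 · (364).)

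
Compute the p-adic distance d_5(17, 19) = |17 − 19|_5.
d_5(17, 19) = 1

Step 1 — x − y = 17 − 19 = -2. Step 2 — v_5(-2) = 0 (factor: -2 = −(5^0 · 2); the sign does not affect v_p). Step 3 — |x − y|_5 = 5^{0} = 1.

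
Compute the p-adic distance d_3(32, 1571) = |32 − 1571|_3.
d_3(32, 1571) = 1/81

Step 1 — x − y = 32 − 1571 = -1539. Step 2 — v_3(-1539) = 4 (factor: -1539 = −(3^4 · 19); the sign does not affect v_p). Step 3 — |x − y|_3 = 3^{-4} = 1/81.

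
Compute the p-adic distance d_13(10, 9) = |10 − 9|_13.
d_13(10, 9) = 1

Step 1 — x − y = 10 − 9 = 1. Step 2 — v_13(1) = 0 (factor: 1 = (13^0 · 1); the sign does not affect v_p). Step 3 — |x − y|_13 = 13^{0} = 1.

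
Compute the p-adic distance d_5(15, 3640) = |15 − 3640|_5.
d_5(15, 3640) = 1/125

Step 1 — x − y = 15 − 3640 = -3625. Step 2 — v_5(-3625) = 3 (factor: -3625 = −(5^3 · 29); the sign does not affect v_p). Step 3 — |x − y|_5 = 5^{-3} = 1/125.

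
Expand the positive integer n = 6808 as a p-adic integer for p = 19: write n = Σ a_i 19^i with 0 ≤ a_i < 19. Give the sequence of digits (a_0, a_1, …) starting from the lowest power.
(a_0, a_1, …) = (6, 16, 18)

Repeated division by 19 gives the digits low-to-high: 6808 = 6 + 16·19^1 + 18·19^2. Digit sequence: (6, 16, 18).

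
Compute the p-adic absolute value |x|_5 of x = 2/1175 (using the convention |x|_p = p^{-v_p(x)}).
|2/1175|_5 = 25

Step 1 — compute v_5(x) by factoring powers of 5 out of the numerator and denominator: v_5(2/1175) = -2. Step 2 — apply |x|_p = p^{-v_p(x)} = 5^{2} = 25.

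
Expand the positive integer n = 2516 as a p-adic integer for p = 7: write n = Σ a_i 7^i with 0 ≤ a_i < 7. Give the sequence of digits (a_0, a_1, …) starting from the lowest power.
(a_0, a_1, …) = (3, 2, 2, 0, 1)

Repeated division by 7 gives the digits low-to-high: 2516 = 3 + 2·7^1 + 2·7^2 + 1·7^4. Digit sequence: (3, 2, 2, 0, 1).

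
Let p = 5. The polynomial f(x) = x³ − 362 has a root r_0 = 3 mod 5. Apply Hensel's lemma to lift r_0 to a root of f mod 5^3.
r_2 = 58 (mod 125)

Hensel: r_{i+1} = r_i − f(r_i)/f′(r_i) mod 5^{i+2}, where f′(x) = 3x². Iterate:
  r_0 = 3 (mod 5)
  r_1 = 8 (mod 25)
  r_2 = 58 (mod 125)
Final: r = 58 with f(r) ≡ 0 mod 5^3.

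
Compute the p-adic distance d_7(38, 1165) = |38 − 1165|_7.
d_7(38, 1165) = 1/49

Step 1 — x − y = 38 − 1165 = -1127. Step 2 — v_7(-1127) = 2 (factor: -1127 = −(7^2 · 23); the sign does not affect v_p). Step 3 — |x − y|_7 = 7^{-2} = 1/49.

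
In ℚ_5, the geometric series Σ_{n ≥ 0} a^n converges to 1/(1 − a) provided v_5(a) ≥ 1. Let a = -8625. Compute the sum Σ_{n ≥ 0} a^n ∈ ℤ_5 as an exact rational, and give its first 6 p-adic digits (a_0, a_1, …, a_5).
Σ a^n = 1/(1 − a) = 1/8626;  first 6 digits = (1, 0, 0, 1, 1, 2)

v_5(a) = 3 ≥ 1, so the series converges in ℤ_5 to 1/(1 − a) = 1/(1 − (-8625)) = 1/8626. Expand this rational in ℤ_5: compute digits iteratively via d_i = x_i mod 5, x_{i+1} = (x_i − d_i)/5. The first 6 digits are (1, 0, 0, 1, 1, 2).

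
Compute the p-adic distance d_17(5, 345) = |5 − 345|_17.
d_17(5, 345) = 1/17

Step 1 — x − y = 5 − 345 = -340. Step 2 — v_17(-340) = 1 (factor: -340 = −(17^1 · 20); the sign does not affect v_p). Step 3 — |x − y|_17 = 17^{-1} = 1/17.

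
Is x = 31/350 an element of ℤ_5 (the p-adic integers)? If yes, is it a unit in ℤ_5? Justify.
x ∉ ℤ_5 (v_5(x) = -2 < 0)

ℤ_5 = {x ∈ ℚ_5 : v_5(x) ≥ 0} and ℤ_5^× = {x ∈ ℤ_5 : v_5(x) = 0}. Here v_5(31/350) = v_5(num) − v_5(den) = -2; compare against these criteria.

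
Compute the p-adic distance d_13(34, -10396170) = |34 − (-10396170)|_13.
d_13(34, -10396170) = 1/371293

Step 1 — x − y = 34 − (-10396170) = 10396204. Step 2 — v_13(10396204) = 5 (factor: 10396204 = (13^5 · 28); the sign does not affect v_p). Step 3 — |x − y|_13 = 13^{-5} = 1/371293.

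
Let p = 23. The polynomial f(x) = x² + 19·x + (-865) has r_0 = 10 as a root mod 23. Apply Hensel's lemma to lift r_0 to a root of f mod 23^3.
r_2 = 8014 (mod 12167)

Hensel: r_{i+1} = r_i − f(r_i)·(f′(r_i))^{-1} mod 23^{i+2}, f′(x) = 2x + 19. Iterate:
  r_0 = 10 (mod 23)
  r_1 = 79 (mod 529)
  r_2 = 8014 (mod 12167)
Final: r = 8014 satisfies f(r) ≡ 0 mod 23^3.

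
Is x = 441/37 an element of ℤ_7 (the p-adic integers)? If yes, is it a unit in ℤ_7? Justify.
x ∈ ℤ_7 but not a unit; v_7(x) = 2 > 0

ℤ_7 = {x ∈ ℚ_7 : v_7(x) ≥ 0} and ℤ_7^× = {x ∈ ℤ_7 : v_7(x) = 0}. Here v_7(441/37) = v_7(num) − v_7(den) = 2; compare against these criteria.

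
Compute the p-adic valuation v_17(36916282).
v_17(36916282) = 5

v_17(n) is the largest exponent k such that 17^k divides n. Factor out: 36916282 = 17^5 · 26. (Sign doesn't affect v_p.) So v_17(36916282) = 5.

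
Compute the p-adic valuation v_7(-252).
v_7(-252) = 1

v_7(n) is the largest exponent k such that 7^k divides n. Factor out: -252 = -7^1 · 36. (Sign doesn't affect v_p.) So v_7(-252) = 1.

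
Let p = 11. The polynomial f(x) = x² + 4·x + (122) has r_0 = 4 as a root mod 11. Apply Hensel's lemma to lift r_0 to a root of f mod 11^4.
r_3 = 11103 (mod 14641)

Hensel: r_{i+1} = r_i − f(r_i)·(f′(r_i))^{-1} mod 11^{i+2}, f′(x) = 2x + 4. Iterate:
  r_0 = 4 (mod 11)
  r_1 = 92 (mod 121)
  r_2 = 455 (mod 1331)
  r_3 = 11103 (mod 14641)
Final: r = 11103 satisfies f(r) ≡ 0 mod 11^4.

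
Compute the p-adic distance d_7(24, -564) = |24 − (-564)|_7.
d_7(24, -564) = 1/49

Step 1 — x − y = 24 − (-564) = 588. Step 2 — v_7(588) = 2 (factor: 588 = (7^2 · 12); the sign does not affect v_p). Step 3 — |x − y|_7 = 7^{-2} = 1/49.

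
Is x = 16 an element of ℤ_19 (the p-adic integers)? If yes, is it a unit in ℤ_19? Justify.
x ∈ ℤ_19^× (unit); v_19(x) = 0

ℤ_19 = {x ∈ ℚ_19 : v_19(x) ≥ 0} and ℤ_19^× = {x ∈ ℤ_19 : v_19(x) = 0}. Here v_19(16) = v_19(num) − v_19(den) = 0; compare against these criteria.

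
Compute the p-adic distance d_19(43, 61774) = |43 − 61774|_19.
d_19(43, 61774) = 1/6859

Step 1 — x − y = 43 − 61774 = -61731. Step 2 — v_19(-61731) = 3 (factor: -61731 = −(19^3 · 9); the sign does not affect v_p). Step 3 — |x − y|_19 = 19^{-3} = 1/6859.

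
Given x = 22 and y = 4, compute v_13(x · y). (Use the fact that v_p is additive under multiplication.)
v_13(88) = 0

v_p(x) = 0 (factor: 22 = 13^0 · 22); v_p(y) = 0 (factor: 4 = 13^0 · 4). Additivity: v_p(xy) = v_p(x) + v_p(y) = 0 + 0 = 0. (Direct check: xy = 88 = 13^0 · (88).)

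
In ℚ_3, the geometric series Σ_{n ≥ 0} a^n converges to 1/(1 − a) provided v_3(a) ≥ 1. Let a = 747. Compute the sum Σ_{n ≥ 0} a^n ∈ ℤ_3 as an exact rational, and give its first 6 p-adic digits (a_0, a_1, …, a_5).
Σ a^n = 1/(1 − a) = -1/746;  first 6 digits = (1, 0, 2, 0, 1, 1)

v_3(a) = 2 ≥ 1, so the series converges in ℤ_3 to 1/(1 − a) = 1/(1 − 747) = -1/746. Expand this rational in ℤ_3: compute digits iteratively via d_i = x_i mod 3, x_{i+1} = (x_i − d_i)/3. The first 6 digits are (1, 0, 2, 0, 1, 1).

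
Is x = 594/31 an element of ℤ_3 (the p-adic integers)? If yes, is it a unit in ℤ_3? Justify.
x ∈ ℤ_3 but not a unit; v_3(x) = 3 > 0

ℤ_3 = {x ∈ ℚ_3 : v_3(x) ≥ 0} and ℤ_3^× = {x ∈ ℤ_3 : v_3(x) = 0}. Here v_3(594/31) = v_3(num) − v_3(den) = 3; compare against these criteria.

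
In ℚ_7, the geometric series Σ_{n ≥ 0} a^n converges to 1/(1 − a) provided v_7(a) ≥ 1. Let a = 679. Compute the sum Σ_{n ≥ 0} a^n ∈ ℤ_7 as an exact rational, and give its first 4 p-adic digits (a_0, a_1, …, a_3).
Σ a^n = 1/(1 − a) = -1/678;  first 4 digits = (1, 6, 0, 1)

v_7(a) = 1 ≥ 1, so the series converges in ℤ_7 to 1/(1 − a) = 1/(1 − 679) = -1/678. Expand this rational in ℤ_7: compute digits iteratively via d_i = x_i mod 7, x_{i+1} = (x_i − d_i)/7. The first 4 digits are (1, 6, 0, 1).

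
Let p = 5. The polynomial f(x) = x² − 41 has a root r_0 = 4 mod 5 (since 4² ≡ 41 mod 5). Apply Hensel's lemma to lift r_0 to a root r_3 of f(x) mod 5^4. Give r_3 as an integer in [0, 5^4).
r_3 = 554 (mod 625)

Hensel's recurrence: r_{i+1} = r_i − f(r_i)·(f′(r_i))^{-1} mod 5^{i+2}, with f′(x) = 2x. Iterate:
  r_0 = 4 (mod 5)
  r_1 = 4 (mod 25)
  r_2 = 54 (mod 125)
  r_3 = 554 (mod 625)
Final: r_3 = 554, and one checks f(r_3) ≡ 0 mod 5^4.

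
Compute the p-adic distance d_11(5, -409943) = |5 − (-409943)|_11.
d_11(5, -409943) = 1/14641

Step 1 — x − y = 5 − (-409943) = 409948. Step 2 — v_11(409948) = 4 (factor: 409948 = (11^4 · 28); the sign does not affect v_p). Step 3 — |x − y|_11 = 11^{-4} = 1/14641.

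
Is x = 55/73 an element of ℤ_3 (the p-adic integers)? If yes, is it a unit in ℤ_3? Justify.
x ∈ ℤ_3^× (unit); v_3(x) = 0

ℤ_3 = {x ∈ ℚ_3 : v_3(x) ≥ 0} and ℤ_3^× = {x ∈ ℤ_3 : v_3(x) = 0}. Here v_3(55/73) = v_3(num) − v_3(den) = 0; compare against these criteria.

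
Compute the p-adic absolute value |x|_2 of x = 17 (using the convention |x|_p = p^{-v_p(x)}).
|17|_2 = 1

Step 1 — compute v_2(x) by factoring powers of 2 out of the numerator and denominator: v_2(17) = 0. Step 2 — apply |x|_p = p^{-v_p(x)} = 2^{0} = 1.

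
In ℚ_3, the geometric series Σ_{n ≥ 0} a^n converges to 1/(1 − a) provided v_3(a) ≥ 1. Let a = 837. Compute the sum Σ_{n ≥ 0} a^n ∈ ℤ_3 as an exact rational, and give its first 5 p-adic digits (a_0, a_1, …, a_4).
Σ a^n = 1/(1 − a) = -1/836;  first 5 digits = (1, 0, 0, 1, 1)

v_3(a) = 3 ≥ 1, so the series converges in ℤ_3 to 1/(1 − a) = 1/(1 − 837) = -1/836. Expand this rational in ℤ_3: compute digits iteratively via d_i = x_i mod 3, x_{i+1} = (x_i − d_i)/3. The first 5 digits are (1, 0, 0, 1, 1).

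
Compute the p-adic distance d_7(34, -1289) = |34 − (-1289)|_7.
d_7(34, -1289) = 1/49

Step 1 — x − y = 34 − (-1289) = 1323. Step 2 — v_7(1323) = 2 (factor: 1323 = (7^2 · 27); the sign does not affect v_p). Step 3 — |x − y|_7 = 7^{-2} = 1/49.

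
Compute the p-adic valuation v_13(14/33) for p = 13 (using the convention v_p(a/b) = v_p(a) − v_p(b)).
v_13(14/33) = 0

Factor powers of 13 from the numerator and denominator of the reduced fraction: 14 = 13^0 · 14 and 33 = 13^0 · 33. Apply v_p(a/b) = v_p(a) − v_p(b): v_13(14/33) = 0 − 0 = 0.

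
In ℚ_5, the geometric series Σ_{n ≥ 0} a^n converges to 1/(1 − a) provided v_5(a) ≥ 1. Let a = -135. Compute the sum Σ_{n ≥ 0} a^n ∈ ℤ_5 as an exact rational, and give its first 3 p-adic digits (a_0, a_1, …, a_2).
Σ a^n = 1/(1 − a) = 1/136;  first 3 digits = (1, 3, 3)

v_5(a) = 1 ≥ 1, so the series converges in ℤ_5 to 1/(1 − a) = 1/(1 − (-135)) = 1/136. Expand this rational in ℤ_5: compute digits iteratively via d_i = x_i mod 5, x_{i+1} = (x_i − d_i)/5. The first 3 digits are (1, 3, 3).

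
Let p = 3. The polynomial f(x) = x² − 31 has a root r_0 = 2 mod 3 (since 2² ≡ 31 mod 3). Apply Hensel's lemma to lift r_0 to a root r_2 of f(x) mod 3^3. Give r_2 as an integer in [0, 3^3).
r_2 = 2 (mod 27)

Hensel's recurrence: r_{i+1} = r_i − f(r_i)·(f′(r_i))^{-1} mod 3^{i+2}, with f′(x) = 2x. Iterate:
  r_0 = 2 (mod 3)
  r_1 = 2 (mod 9)
  r_2 = 2 (mod 27)
Final: r_2 = 2, and one checks f(r_2) ≡ 0 mod 3^3.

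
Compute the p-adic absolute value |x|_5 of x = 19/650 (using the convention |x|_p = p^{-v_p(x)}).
|19/650|_5 = 25

Step 1 — compute v_5(x) by factoring powers of 5 out of the numerator and denominator: v_5(19/650) = -2. Step 2 — apply |x|_p = p^{-v_p(x)} = 5^{2} = 25.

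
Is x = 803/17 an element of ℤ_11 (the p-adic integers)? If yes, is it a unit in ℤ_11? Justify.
x ∈ ℤ_11 but not a unit; v_11(x) = 1 > 0

ℤ_11 = {x ∈ ℚ_11 : v_11(x) ≥ 0} and ℤ_11^× = {x ∈ ℤ_11 : v_11(x) = 0}. Here v_11(803/17) = v_11(num) − v_11(den) = 1; compare against these criteria.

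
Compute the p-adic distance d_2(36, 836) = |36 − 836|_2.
d_2(36, 836) = 1/32

Step 1 — x − y = 36 − 836 = -800. Step 2 — v_2(-800) = 5 (factor: -800 = −(2^5 · 25); the sign does not affect v_p). Step 3 — |x − y|_2 = 2^{-5} = 1/32.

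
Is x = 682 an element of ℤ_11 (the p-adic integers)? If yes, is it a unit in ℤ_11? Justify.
x ∈ ℤ_11 but not a unit; v_11(x) = 1 > 0

ℤ_11 = {x ∈ ℚ_11 : v_11(x) ≥ 0} and ℤ_11^× = {x ∈ ℤ_11 : v_11(x) = 0}. Here v_11(682) = v_11(num) − v_11(den) = 1; compare against these criteria.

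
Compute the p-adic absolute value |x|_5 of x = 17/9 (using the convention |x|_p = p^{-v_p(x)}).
|17/9|_5 = 1

Step 1 — compute v_5(x) by factoring powers of 5 out of the numerator and denominator: v_5(17/9) = 0. Step 2 — apply |x|_p = p^{-v_p(x)} = 5^{0} = 1.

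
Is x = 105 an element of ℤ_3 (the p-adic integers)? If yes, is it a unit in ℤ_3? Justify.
x ∈ ℤ_3 but not a unit; v_3(x) = 1 > 0

ℤ_3 = {x ∈ ℚ_3 : v_3(x) ≥ 0} and ℤ_3^× = {x ∈ ℤ_3 : v_3(x) = 0}. Here v_3(105) = v_3(num) − v_3(den) = 1; compare against these criteria.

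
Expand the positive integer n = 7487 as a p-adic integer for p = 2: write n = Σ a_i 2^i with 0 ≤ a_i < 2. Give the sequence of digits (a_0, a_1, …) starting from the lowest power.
(a_0, a_1, …) = (1, 1, 1, 1, 1, 1, 0, 0, 1, 0, 1, 1, 1)

Repeated division by 2 gives the digits low-to-high: 7487 = 1 + 1·2^1 + 1·2^2 + 1·2^3 + 1·2^4 + 1·2^5 + 1·2^8 + 1·2^10 + 1·2^11 + 1·2^12. Digit sequence: (1, 1, 1, 1, 1, 1, 0, 0, 1, 0, 1, 1, 1).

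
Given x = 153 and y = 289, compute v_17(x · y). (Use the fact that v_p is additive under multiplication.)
v_17(44217) = 3

v_p(x) = 1 (factor: 153 = 17^1 · 9); v_p(y) = 2 (factor: 289 = 17^2 · 1). Additivity: v_p(xy) = v_p(x) + v_p(y) = 1 + 2 = 3. (Direct check: xy = 44217 = 17^3 · (9).)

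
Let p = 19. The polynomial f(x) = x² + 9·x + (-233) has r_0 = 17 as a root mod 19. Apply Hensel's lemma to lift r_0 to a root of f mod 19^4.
r_3 = 117589 (mod 130321)

Hensel: r_{i+1} = r_i − f(r_i)·(f′(r_i))^{-1} mod 19^{i+2}, f′(x) = 2x + 9. Iterate:
  r_0 = 17 (mod 19)
  r_1 = 264 (mod 361)
  r_2 = 986 (mod 6859)
  r_3 = 117589 (mod 130321)
Final: r = 117589 satisfies f(r) ≡ 0 mod 19^4.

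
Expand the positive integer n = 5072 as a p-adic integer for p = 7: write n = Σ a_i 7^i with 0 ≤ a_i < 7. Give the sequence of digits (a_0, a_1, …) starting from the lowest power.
(a_0, a_1, …) = (4, 3, 5, 0, 2)

Repeated division by 7 gives the digits low-to-high: 5072 = 4 + 3·7^1 + 5·7^2 + 2·7^4. Digit sequence: (4, 3, 5, 0, 2).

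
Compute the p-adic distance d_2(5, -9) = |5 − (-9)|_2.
d_2(5, -9) = 1/2

Step 1 — x − y = 5 − (-9) = 14. Step 2 — v_2(14) = 1 (factor: 14 = (2^1 · 7); the sign does not affect v_p). Step 3 — |x − y|_2 = 2^{-1} = 1/2.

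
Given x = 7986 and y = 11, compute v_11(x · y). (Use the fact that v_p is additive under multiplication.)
v_11(87846) = 4

v_p(x) = 3 (factor: 7986 = 11^3 · 6); v_p(y) = 1 (factor: 11 = 11^1 · 1). Additivity: v_p(xy) = v_p(x) + v_p(y) = 3 + 1 = 4. (Direct check: xy = 87846 = 11^4 · (6).)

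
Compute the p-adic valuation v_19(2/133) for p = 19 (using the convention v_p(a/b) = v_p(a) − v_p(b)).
v_19(2/133) = -1

Factor powers of 19 from the numerator and denominator of the reduced fraction: 2 = 19^0 · 2 and 133 = 19^1 · 7. Apply v_p(a/b) = v_p(a) − v_p(b): v_19(2/133) = 0 − 1 = -1.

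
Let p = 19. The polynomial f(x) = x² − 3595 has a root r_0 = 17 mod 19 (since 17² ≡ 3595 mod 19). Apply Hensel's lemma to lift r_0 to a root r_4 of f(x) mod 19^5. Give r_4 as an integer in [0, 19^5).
r_4 = 1918447 (mod 2476099)

Hensel's recurrence: r_{i+1} = r_i − f(r_i)·(f′(r_i))^{-1} mod 19^{i+2}, with f′(x) = 2x. Iterate:
  r_0 = 17 (mod 19)
  r_1 = 93 (mod 361)
  r_2 = 4786 (mod 6859)
  r_3 = 93953 (mod 130321)
  r_4 = 1918447 (mod 2476099)
Final: r_4 = 1918447, and one checks f(r_4) ≡ 0 mod 19^5.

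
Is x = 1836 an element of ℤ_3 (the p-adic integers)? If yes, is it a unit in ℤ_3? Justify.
x ∈ ℤ_3 but not a unit; v_3(x) = 3 > 0

ℤ_3 = {x ∈ ℚ_3 : v_3(x) ≥ 0} and ℤ_3^× = {x ∈ ℤ_3 : v_3(x) = 0}. Here v_3(1836) = v_3(num) − v_3(den) = 3; compare against these criteria.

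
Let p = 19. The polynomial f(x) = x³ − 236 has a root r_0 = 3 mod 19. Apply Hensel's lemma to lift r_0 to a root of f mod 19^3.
r_2 = 3955 (mod 6859)

Hensel: r_{i+1} = r_i − f(r_i)/f′(r_i) mod 19^{i+2}, where f′(x) = 3x². Iterate:
  r_0 = 3 (mod 19)
  r_1 = 345 (mod 361)
  r_2 = 3955 (mod 6859)
Final: r = 3955 with f(r) ≡ 0 mod 19^3.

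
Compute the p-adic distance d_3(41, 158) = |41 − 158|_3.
d_3(41, 158) = 1/9

Step 1 — x − y = 41 − 158 = -117. Step 2 — v_3(-117) = 2 (factor: -117 = −(3^2 · 13); the sign does not affect v_p). Step 3 — |x − y|_3 = 3^{-2} = 1/9.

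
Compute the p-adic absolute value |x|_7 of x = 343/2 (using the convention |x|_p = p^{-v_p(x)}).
|343/2|_7 = 1/343

Step 1 — compute v_7(x) by factoring powers of 7 out of the numerator and denominator: v_7(343/2) = 3. Step 2 — apply |x|_p = p^{-v_p(x)} = 7^{-3} = 1/343.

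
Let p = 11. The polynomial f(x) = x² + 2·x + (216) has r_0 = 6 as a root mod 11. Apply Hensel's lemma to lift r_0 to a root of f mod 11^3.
r_2 = 765 (mod 1331)

Hensel: r_{i+1} = r_i − f(r_i)·(f′(r_i))^{-1} mod 11^{i+2}, f′(x) = 2x + 2. Iterate:
  r_0 = 6 (mod 11)
  r_1 = 39 (mod 121)
  r_2 = 765 (mod 1331)
Final: r = 765 satisfies f(r) ≡ 0 mod 11^3.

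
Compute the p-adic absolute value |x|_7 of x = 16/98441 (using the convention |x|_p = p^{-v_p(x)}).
|16/98441|_7 = 2401

Step 1 — compute v_7(x) by factoring powers of 7 out of the numerator and denominator: v_7(16/98441) = -4. Step 2 — apply |x|_p = p^{-v_p(x)} = 7^{4} = 2401.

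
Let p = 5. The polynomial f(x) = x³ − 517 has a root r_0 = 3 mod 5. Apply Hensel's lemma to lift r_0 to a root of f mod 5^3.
r_2 = 73 (mod 125)

Hensel: r_{i+1} = r_i − f(r_i)/f′(r_i) mod 5^{i+2}, where f′(x) = 3x². Iterate:
  r_0 = 3 (mod 5)
  r_1 = 23 (mod 25)
  r_2 = 73 (mod 125)
Final: r = 73 with f(r) ≡ 0 mod 5^3.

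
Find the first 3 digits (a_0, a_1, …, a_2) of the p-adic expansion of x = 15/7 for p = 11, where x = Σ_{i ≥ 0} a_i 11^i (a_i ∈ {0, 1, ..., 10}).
(a_0, …, a_2) = (10, 4, 9)

v_11(15/7) = 0 (numerator and denominator both coprime to 11), so x ∈ ℤ_11^×. Compute digits iteratively via a_i = x_i mod 11, x_{i+1} = (x_i − a_i)/11, with x_0 = x:
  x_0 = 15/7;  a_0 = 10;  x_1 = (x_0 − 10)/11 = -5/7
  x_1 = -5/7;  a_1 = 4;  x_2 = (x_1 − 4)/11 = -3/7
  x_2 = -3/7;  a_2 = 9;  x_3 = (x_2 − 9)/11 = -6/7
Digits: (10, 4, 9).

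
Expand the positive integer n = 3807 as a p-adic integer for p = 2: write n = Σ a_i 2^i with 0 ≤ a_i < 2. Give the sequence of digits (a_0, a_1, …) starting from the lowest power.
(a_0, a_1, …) = (1, 1, 1, 1, 1, 0, 1, 1, 0, 1, 1, 1)

Repeated division by 2 gives the digits low-to-high: 3807 = 1 + 1·2^1 + 1·2^2 + 1·2^3 + 1·2^4 + 1·2^6 + 1·2^7 + 1·2^9 + 1·2^10 + 1·2^11. Digit sequence: (1, 1, 1, 1, 1, 0, 1, 1, 0, 1, 1, 1).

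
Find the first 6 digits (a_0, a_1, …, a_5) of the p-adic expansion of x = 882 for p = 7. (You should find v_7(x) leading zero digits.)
(a_0, …, a_5) = (0, 0, 4, 2, 0, 0)

v_7(882) = 2, so a_0 = ... = a_1 = 0. Factor out: x = 7^2 · u with u = 18 a unit in ℤ_7. Expand u iteratively via a_{v+i} = u_i mod 7, u_{i+1} = (u_i − a_{v+i})/7:
  u_0 = 18;  a_2 = 4;  u_1 = (u_0 − 4)/7 = 2
  u_1 = 2;  a_3 = 2;  u_2 = (u_1 − 2)/7 = 0
  u_2 = 0;  a_4 = 0;  u_3 = (u_2 − 0)/7 = 0
  u_3 = 0;  a_5 = 0;  u_4 = (u_3 − 0)/7 = 0
Digits: (0, 0, 4, 2, 0, 0).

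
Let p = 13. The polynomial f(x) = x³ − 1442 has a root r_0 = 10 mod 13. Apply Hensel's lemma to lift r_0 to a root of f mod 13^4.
r_3 = 11775 (mod 28561)

Hensel: r_{i+1} = r_i − f(r_i)/f′(r_i) mod 13^{i+2}, where f′(x) = 3x². Iterate:
  r_0 = 10 (mod 13)
  r_1 = 114 (mod 169)
  r_2 = 790 (mod 2197)
  r_3 = 11775 (mod 28561)
Final: r = 11775 with f(r) ≡ 0 mod 13^4.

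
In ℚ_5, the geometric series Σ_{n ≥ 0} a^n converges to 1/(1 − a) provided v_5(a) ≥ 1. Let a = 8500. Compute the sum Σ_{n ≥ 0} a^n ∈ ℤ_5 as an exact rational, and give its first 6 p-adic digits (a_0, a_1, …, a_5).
Σ a^n = 1/(1 − a) = -1/8499;  first 6 digits = (1, 0, 0, 3, 3, 2)

v_5(a) = 3 ≥ 1, so the series converges in ℤ_5 to 1/(1 − a) = 1/(1 − 8500) = -1/8499. Expand this rational in ℤ_5: compute digits iteratively via d_i = x_i mod 5, x_{i+1} = (x_i − d_i)/5. The first 6 digits are (1, 0, 0, 3, 3, 2).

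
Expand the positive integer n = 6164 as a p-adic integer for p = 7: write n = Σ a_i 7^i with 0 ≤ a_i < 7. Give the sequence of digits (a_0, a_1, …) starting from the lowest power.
(a_0, a_1, …) = (4, 5, 6, 3, 2)

Repeated division by 7 gives the digits low-to-high: 6164 = 4 + 5·7^1 + 6·7^2 + 3·7^3 + 2·7^4. Digit sequence: (4, 5, 6, 3, 2).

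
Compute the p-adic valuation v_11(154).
v_11(154) = 1

v_11(n) is the largest exponent k such that 11^k divides n. Factor out: 154 = 11^1 · 14. (Sign doesn't affect v_p.) So v_11(154) = 1.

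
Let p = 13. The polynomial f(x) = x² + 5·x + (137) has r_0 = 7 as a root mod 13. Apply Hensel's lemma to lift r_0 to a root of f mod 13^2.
r_1 = 111 (mod 169)

Hensel: r_{i+1} = r_i − f(r_i)·(f′(r_i))^{-1} mod 13^{i+2}, f′(x) = 2x + 5. Iterate:
  r_0 = 7 (mod 13)
  r_1 = 111 (mod 169)
Final: r = 111 satisfies f(r) ≡ 0 mod 13^2.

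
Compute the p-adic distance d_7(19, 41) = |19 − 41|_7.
d_7(19, 41) = 1

Step 1 — x − y = 19 − 41 = -22. Step 2 — v_7(-22) = 0 (factor: -22 = −(7^0 · 22); the sign does not affect v_p). Step 3 — |x − y|_7 = 7^{0} = 1.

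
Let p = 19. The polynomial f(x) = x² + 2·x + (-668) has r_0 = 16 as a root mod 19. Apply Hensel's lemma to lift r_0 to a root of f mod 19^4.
r_3 = 47573 (mod 130321)

Hensel: r_{i+1} = r_i − f(r_i)·(f′(r_i))^{-1} mod 19^{i+2}, f′(x) = 2x + 2. Iterate:
  r_0 = 16 (mod 19)
  r_1 = 282 (mod 361)
  r_2 = 6419 (mod 6859)
  r_3 = 47573 (mod 130321)
Final: r = 47573 satisfies f(r) ≡ 0 mod 19^4.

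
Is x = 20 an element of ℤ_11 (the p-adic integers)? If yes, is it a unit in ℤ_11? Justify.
x ∈ ℤ_11^× (unit); v_11(x) = 0

ℤ_11 = {x ∈ ℚ_11 : v_11(x) ≥ 0} and ℤ_11^× = {x ∈ ℤ_11 : v_11(x) = 0}. Here v_11(20) = v_11(num) − v_11(den) = 0; compare against these criteria.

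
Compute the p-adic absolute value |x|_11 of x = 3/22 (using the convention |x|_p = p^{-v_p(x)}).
|3/22|_11 = 11

Step 1 — compute v_11(x) by factoring powers of 11 out of the numerator and denominator: v_11(3/22) = -1. Step 2 — apply |x|_p = p^{-v_p(x)} = 11^{1} = 11.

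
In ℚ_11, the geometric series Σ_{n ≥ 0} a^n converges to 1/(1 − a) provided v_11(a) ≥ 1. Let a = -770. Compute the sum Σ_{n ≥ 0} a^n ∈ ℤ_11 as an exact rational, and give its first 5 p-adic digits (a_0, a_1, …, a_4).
Σ a^n = 1/(1 − a) = 1/771;  first 5 digits = (1, 7, 9, 6, 2)

v_11(a) = 1 ≥ 1, so the series converges in ℤ_11 to 1/(1 − a) = 1/(1 − (-770)) = 1/771. Expand this rational in ℤ_11: compute digits iteratively via d_i = x_i mod 11, x_{i+1} = (x_i − d_i)/11. The first 5 digits are (1, 7, 9, 6, 2).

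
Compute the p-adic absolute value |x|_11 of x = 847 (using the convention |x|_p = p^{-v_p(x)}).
|847|_11 = 1/121

Step 1 — compute v_11(x) by factoring powers of 11 out of the numerator and denominator: v_11(847) = 2. Step 2 — apply |x|_p = p^{-v_p(x)} = 11^{-2} = 1/121.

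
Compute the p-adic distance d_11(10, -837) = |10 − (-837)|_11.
d_11(10, -837) = 1/121

Step 1 — x − y = 10 − (-837) = 847. Step 2 — v_11(847) = 2 (factor: 847 = (11^2 · 7); the sign does not affect v_p). Step 3 — |x − y|_11 = 11^{-2} = 1/121.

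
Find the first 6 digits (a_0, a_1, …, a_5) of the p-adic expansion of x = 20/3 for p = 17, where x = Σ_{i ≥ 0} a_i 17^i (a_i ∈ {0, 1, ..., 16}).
(a_0, …, a_5) = (1, 6, 11, 5, 11, 5)

v_17(20/3) = 0 (numerator and denominator both coprime to 17), so x ∈ ℤ_17^×. Compute digits iteratively via a_i = x_i mod 17, x_{i+1} = (x_i − a_i)/17, with x_0 = x:
  x_0 = 20/3;  a_0 = 1;  x_1 = (x_0 − 1)/17 = 1/3
  x_1 = 1/3;  a_1 = 6;  x_2 = (x_1 − 6)/17 = -1/3
  x_2 = -1/3;  a_2 = 11;  x_3 = (x_2 − 11)/17 = -2/3
  x_3 = -2/3;  a_3 = 5;  x_4 = (x_3 − 5)/17 = -1/3
  x_4 = -1/3;  a_4 = 11;  x_5 = (x_4 − 11)/17 = -2/3
  x_5 = -2/3;  a_5 = 5;  x_6 = (x_5 − 5)/17 = -1/3
Digits: (1, 6, 11, 5, 11, 5).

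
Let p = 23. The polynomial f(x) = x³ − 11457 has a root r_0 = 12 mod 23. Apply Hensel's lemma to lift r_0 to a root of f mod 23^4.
r_3 = 91276 (mod 279841)

Hensel: r_{i+1} = r_i − f(r_i)/f′(r_i) mod 23^{i+2}, where f′(x) = 3x². Iterate:
  r_0 = 12 (mod 23)
  r_1 = 288 (mod 529)
  r_2 = 6107 (mod 12167)
  r_3 = 91276 (mod 279841)
Final: r = 91276 with f(r) ≡ 0 mod 23^4.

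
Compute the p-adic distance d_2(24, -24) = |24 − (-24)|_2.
d_2(24, -24) = 1/16

Step 1 — x − y = 24 − (-24) = 48. Step 2 — v_2(48) = 4 (factor: 48 = (2^4 · 3); the sign does not affect v_p). Step 3 — |x − y|_2 = 2^{-4} = 1/16.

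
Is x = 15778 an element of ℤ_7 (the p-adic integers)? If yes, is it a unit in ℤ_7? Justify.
x ∈ ℤ_7 but not a unit; v_7(x) = 3 > 0

ℤ_7 = {x ∈ ℚ_7 : v_7(x) ≥ 0} and ℤ_7^× = {x ∈ ℤ_7 : v_7(x) = 0}. Here v_7(15778) = v_7(num) − v_7(den) = 3; compare against these criteria.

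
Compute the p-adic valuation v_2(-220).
v_2(-220) = 2

v_2(n) is the largest exponent k such that 2^k divides n. Factor out: -220 = -2^2 · 55. (Sign doesn't affect v_p.) So v_2(-220) = 2.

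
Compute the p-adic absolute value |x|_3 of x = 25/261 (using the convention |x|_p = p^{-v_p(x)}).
|25/261|_3 = 9

Step 1 — compute v_3(x) by factoring powers of 3 out of the numerator and denominator: v_3(25/261) = -2. Step 2 — apply |x|_p = p^{-v_p(x)} = 3^{2} = 9.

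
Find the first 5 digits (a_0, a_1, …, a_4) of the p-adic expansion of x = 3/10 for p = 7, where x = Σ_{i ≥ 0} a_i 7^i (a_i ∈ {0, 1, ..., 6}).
(a_0, …, a_4) = (1, 2, 6, 4, 0)

v_7(3/10) = 0 (numerator and denominator both coprime to 7), so x ∈ ℤ_7^×. Compute digits iteratively via a_i = x_i mod 7, x_{i+1} = (x_i − a_i)/7, with x_0 = x:
  x_0 = 3/10;  a_0 = 1;  x_1 = (x_0 − 1)/7 = -1/10
  x_1 = -1/10;  a_1 = 2;  x_2 = (x_1 − 2)/7 = -3/10
  x_2 = -3/10;  a_2 = 6;  x_3 = (x_2 − 6)/7 = -9/10
  x_3 = -9/10;  a_3 = 4;  x_4 = (x_3 − 4)/7 = -7/10
  x_4 = -7/10;  a_4 = 0;  x_5 = (x_4 − 0)/7 = -1/10
Digits: (1, 2, 6, 4, 0).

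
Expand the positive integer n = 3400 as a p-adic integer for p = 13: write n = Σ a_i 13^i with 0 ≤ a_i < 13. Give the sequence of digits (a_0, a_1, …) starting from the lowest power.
(a_0, a_1, …) = (7, 1, 7, 1)

Repeated division by 13 gives the digits low-to-high: 3400 = 7 + 1·13^1 + 7·13^2 + 1·13^3. Digit sequence: (7, 1, 7, 1).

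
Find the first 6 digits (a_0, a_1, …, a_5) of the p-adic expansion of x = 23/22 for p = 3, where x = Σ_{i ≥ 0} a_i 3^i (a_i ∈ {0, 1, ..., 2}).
(a_0, …, a_5) = (2, 2, 1, 2, 2, 0)

v_3(23/22) = 0 (numerator and denominator both coprime to 3), so x ∈ ℤ_3^×. Compute digits iteratively via a_i = x_i mod 3, x_{i+1} = (x_i − a_i)/3, with x_0 = x:
  x_0 = 23/22;  a_0 = 2;  x_1 = (x_0 − 2)/3 = -7/22
  x_1 = -7/22;  a_1 = 2;  x_2 = (x_1 − 2)/3 = -17/22
  x_2 = -17/22;  a_2 = 1;  x_3 = (x_2 − 1)/3 = -13/22
  x_3 = -13/22;  a_3 = 2;  x_4 = (x_3 − 2)/3 = -19/22
  x_4 = -19/22;  a_4 = 2;  x_5 = (x_4 − 2)/3 = -21/22
  x_5 = -21/22;  a_5 = 0;  x_6 = (x_5 − 0)/3 = -7/22
Digits: (2, 2, 1, 2, 2, 0).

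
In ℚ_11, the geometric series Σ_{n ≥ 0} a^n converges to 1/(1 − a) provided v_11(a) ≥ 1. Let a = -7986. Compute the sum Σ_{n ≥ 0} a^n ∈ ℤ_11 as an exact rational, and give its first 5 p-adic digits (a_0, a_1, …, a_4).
Σ a^n = 1/(1 − a) = 1/7987;  first 5 digits = (1, 0, 0, 5, 10)

v_11(a) = 3 ≥ 1, so the series converges in ℤ_11 to 1/(1 − a) = 1/(1 − (-7986)) = 1/7987. Expand this rational in ℤ_11: compute digits iteratively via d_i = x_i mod 11, x_{i+1} = (x_i − d_i)/11. The first 5 digits are (1, 0, 0, 5, 10).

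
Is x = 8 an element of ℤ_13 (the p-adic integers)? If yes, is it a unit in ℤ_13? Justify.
x ∈ ℤ_13^× (unit); v_13(x) = 0

ℤ_13 = {x ∈ ℚ_13 : v_13(x) ≥ 0} and ℤ_13^× = {x ∈ ℤ_13 : v_13(x) = 0}. Here v_13(8) = v_13(num) − v_13(den) = 0; compare against these criteria.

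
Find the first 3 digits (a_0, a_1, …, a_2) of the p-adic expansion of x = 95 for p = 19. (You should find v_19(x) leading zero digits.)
(a_0, …, a_2) = (0, 5, 0)

v_19(95) = 1, so a_0 = ... = a_0 = 0. Factor out: x = 19^1 · u with u = 5 a unit in ℤ_19. Expand u iteratively via a_{v+i} = u_i mod 19, u_{i+1} = (u_i − a_{v+i})/19:
  u_0 = 5;  a_1 = 5;  u_1 = (u_0 − 5)/19 = 0
  u_1 = 0;  a_2 = 0;  u_2 = (u_1 − 0)/19 = 0
Digits: (0, 5, 0).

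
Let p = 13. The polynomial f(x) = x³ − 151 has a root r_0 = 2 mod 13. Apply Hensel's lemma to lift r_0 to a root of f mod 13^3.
r_2 = 2056 (mod 2197)

Hensel: r_{i+1} = r_i − f(r_i)/f′(r_i) mod 13^{i+2}, where f′(x) = 3x². Iterate:
  r_0 = 2 (mod 13)
  r_1 = 28 (mod 169)
  r_2 = 2056 (mod 2197)
Final: r = 2056 with f(r) ≡ 0 mod 13^3.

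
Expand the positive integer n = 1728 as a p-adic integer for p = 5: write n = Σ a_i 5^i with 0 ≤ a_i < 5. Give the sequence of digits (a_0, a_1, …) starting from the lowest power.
(a_0, a_1, …) = (3, 0, 4, 3, 2)

Repeated division by 5 gives the digits low-to-high: 1728 = 3 + 4·5^2 + 3·5^3 + 2·5^4. Digit sequence: (3, 0, 4, 3, 2).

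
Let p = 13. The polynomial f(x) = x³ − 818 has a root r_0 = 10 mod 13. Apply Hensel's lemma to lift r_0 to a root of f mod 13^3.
r_2 = 842 (mod 2197)

Hensel: r_{i+1} = r_i − f(r_i)/f′(r_i) mod 13^{i+2}, where f′(x) = 3x². Iterate:
  r_0 = 10 (mod 13)
  r_1 = 166 (mod 169)
  r_2 = 842 (mod 2197)
Final: r = 842 with f(r) ≡ 0 mod 13^3.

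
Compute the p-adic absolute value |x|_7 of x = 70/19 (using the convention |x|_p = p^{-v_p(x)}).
|70/19|_7 = 1/7

Step 1 — compute v_7(x) by factoring powers of 7 out of the numerator and denominator: v_7(70/19) = 1. Step 2 — apply |x|_p = p^{-v_p(x)} = 7^{-1} = 1/7.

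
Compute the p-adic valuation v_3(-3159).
v_3(-3159) = 5

v_3(n) is the largest exponent k such that 3^k divides n. Factor out: -3159 = -3^5 · 13. (Sign doesn't affect v_p.) So v_3(-3159) = 5.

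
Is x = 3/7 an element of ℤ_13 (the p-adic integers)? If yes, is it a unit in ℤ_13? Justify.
x ∈ ℤ_13^× (unit); v_13(x) = 0

ℤ_13 = {x ∈ ℚ_13 : v_13(x) ≥ 0} and ℤ_13^× = {x ∈ ℤ_13 : v_13(x) = 0}. Here v_13(3/7) = v_13(num) − v_13(den) = 0; compare against these criteria.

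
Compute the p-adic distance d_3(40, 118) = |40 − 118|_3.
d_3(40, 118) = 1/3

Step 1 — x − y = 40 − 118 = -78. Step 2 — v_3(-78) = 1 (factor: -78 = −(3^1 · 26); the sign does not affect v_p). Step 3 — |x − y|_3 = 3^{-1} = 1/3.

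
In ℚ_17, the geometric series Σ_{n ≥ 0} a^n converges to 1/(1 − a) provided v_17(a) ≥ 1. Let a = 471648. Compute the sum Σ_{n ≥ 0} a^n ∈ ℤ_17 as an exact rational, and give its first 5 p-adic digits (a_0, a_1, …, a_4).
Σ a^n = 1/(1 − a) = -1/471647;  first 5 digits = (1, 0, 0, 11, 5)

v_17(a) = 3 ≥ 1, so the series converges in ℤ_17 to 1/(1 − a) = 1/(1 − 471648) = -1/471647. Expand this rational in ℤ_17: compute digits iteratively via d_i = x_i mod 17, x_{i+1} = (x_i − d_i)/17. The first 5 digits are (1, 0, 0, 11, 5).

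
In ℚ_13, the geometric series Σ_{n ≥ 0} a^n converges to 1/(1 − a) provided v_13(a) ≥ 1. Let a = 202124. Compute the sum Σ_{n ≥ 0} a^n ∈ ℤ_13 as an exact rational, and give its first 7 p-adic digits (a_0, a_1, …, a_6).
Σ a^n = 1/(1 − a) = -1/202123;  first 7 digits = (1, 0, 0, 1, 7, 0, 1)

v_13(a) = 3 ≥ 1, so the series converges in ℤ_13 to 1/(1 − a) = 1/(1 − 202124) = -1/202123. Expand this rational in ℤ_13: compute digits iteratively via d_i = x_i mod 13, x_{i+1} = (x_i − d_i)/13. The first 7 digits are (1, 0, 0, 1, 7, 0, 1).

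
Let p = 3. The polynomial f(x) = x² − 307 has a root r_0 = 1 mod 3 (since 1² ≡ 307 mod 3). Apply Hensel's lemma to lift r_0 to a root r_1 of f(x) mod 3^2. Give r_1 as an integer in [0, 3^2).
r_1 = 1 (mod 9)

Hensel's recurrence: r_{i+1} = r_i − f(r_i)·(f′(r_i))^{-1} mod 3^{i+2}, with f′(x) = 2x. Iterate:
  r_0 = 1 (mod 3)
  r_1 = 1 (mod 9)
Final: r_1 = 1, and one checks f(r_1) ≡ 0 mod 3^2.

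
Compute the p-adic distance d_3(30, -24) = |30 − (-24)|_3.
d_3(30, -24) = 1/27

Step 1 — x − y = 30 − (-24) = 54. Step 2 — v_3(54) = 3 (factor: 54 = (3^3 · 2); the sign does not affect v_p). Step 3 — |x − y|_3 = 3^{-3} = 1/27.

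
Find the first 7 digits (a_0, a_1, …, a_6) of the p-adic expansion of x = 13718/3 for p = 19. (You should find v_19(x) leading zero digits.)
(a_0, …, a_6) = (0, 0, 0, 7, 6, 6, 6)

v_19(13718/3) = 3, so a_0 = ... = a_2 = 0. Factor out: x = 19^3 · u with u = 2/3 a unit in ℤ_19. Expand u iteratively via a_{v+i} = u_i mod 19, u_{i+1} = (u_i − a_{v+i})/19:
  u_0 = 2/3;  a_3 = 7;  u_1 = (u_0 − 7)/19 = -1/3
  u_1 = -1/3;  a_4 = 6;  u_2 = (u_1 − 6)/19 = -1/3
  u_2 = -1/3;  a_5 = 6;  u_3 = (u_2 − 6)/19 = -1/3
  u_3 = -1/3;  a_6 = 6;  u_4 = (u_3 − 6)/19 = -1/3
Digits: (0, 0, 0, 7, 6, 6, 6).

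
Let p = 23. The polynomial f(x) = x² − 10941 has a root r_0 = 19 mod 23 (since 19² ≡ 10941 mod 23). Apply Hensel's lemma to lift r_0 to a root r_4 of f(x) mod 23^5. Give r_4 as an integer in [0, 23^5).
r_4 = 4993250 (mod 6436343)

Hensel's recurrence: r_{i+1} = r_i − f(r_i)·(f′(r_i))^{-1} mod 23^{i+2}, with f′(x) = 2x. Iterate:
  r_0 = 19 (mod 23)
  r_1 = 19 (mod 529)
  r_2 = 4780 (mod 12167)
  r_3 = 235953 (mod 279841)
  r_4 = 4993250 (mod 6436343)
Final: r_4 = 4993250, and one checks f(r_4) ≡ 0 mod 23^5.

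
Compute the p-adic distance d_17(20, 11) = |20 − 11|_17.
d_17(20, 11) = 1

Step 1 — x − y = 20 − 11 = 9. Step 2 — v_17(9) = 0 (factor: 9 = (17^0 · 9); the sign does not affect v_p). Step 3 — |x − y|_17 = 17^{0} = 1.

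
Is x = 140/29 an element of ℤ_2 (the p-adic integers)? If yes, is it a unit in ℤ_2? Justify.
x ∈ ℤ_2 but not a unit; v_2(x) = 2 > 0

ℤ_2 = {x ∈ ℚ_2 : v_2(x) ≥ 0} and ℤ_2^× = {x ∈ ℤ_2 : v_2(x) = 0}. Here v_2(140/29) = v_2(num) − v_2(den) = 2; compare against these criteria.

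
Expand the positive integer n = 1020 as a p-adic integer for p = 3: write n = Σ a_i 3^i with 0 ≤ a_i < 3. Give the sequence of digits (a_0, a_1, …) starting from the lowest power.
(a_0, a_1, …) = (0, 1, 2, 1, 0, 1, 1)

Repeated division by 3 gives the digits low-to-high: 1020 = 1·3^1 + 2·3^2 + 1·3^3 + 1·3^5 + 1·3^6. Digit sequence: (0, 1, 2, 1, 0, 1, 1).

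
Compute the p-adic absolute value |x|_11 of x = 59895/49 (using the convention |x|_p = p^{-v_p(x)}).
|59895/49|_11 = 1/1331

Step 1 — compute v_11(x) by factoring powers of 11 out of the numerator and denominator: v_11(59895/49) = 3. Step 2 — apply |x|_p = p^{-v_p(x)} = 11^{-3} = 1/1331.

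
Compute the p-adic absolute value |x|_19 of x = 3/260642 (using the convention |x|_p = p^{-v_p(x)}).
|3/260642|_19 = 130321

Step 1 — compute v_19(x) by factoring powers of 19 out of the numerator and denominator: v_19(3/260642) = -4. Step 2 — apply |x|_p = p^{-v_p(x)} = 19^{4} = 130321.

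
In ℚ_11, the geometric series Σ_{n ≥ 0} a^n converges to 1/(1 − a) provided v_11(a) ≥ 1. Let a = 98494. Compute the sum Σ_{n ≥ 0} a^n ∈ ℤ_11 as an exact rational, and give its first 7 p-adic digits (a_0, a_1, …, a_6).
Σ a^n = 1/(1 − a) = -1/98493;  first 7 digits = (1, 0, 0, 8, 6, 0, 9)

v_11(a) = 3 ≥ 1, so the series converges in ℤ_11 to 1/(1 − a) = 1/(1 − 98494) = -1/98493. Expand this rational in ℤ_11: compute digits iteratively via d_i = x_i mod 11, x_{i+1} = (x_i − d_i)/11. The first 7 digits are (1, 0, 0, 8, 6, 0, 9).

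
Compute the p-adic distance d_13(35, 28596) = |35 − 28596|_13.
d_13(35, 28596) = 1/28561

Step 1 — x − y = 35 − 28596 = -28561. Step 2 — v_13(-28561) = 4 (factor: -28561 = −(13^4 · 1); the sign does not affect v_p). Step 3 — |x − y|_13 = 13^{-4} = 1/28561.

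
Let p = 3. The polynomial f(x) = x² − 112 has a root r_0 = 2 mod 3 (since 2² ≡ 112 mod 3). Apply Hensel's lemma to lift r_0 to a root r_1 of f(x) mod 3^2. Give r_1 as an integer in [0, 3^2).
r_1 = 2 (mod 9)

Hensel's recurrence: r_{i+1} = r_i − f(r_i)·(f′(r_i))^{-1} mod 3^{i+2}, with f′(x) = 2x. Iterate:
  r_0 = 2 (mod 3)
  r_1 = 2 (mod 9)
Final: r_1 = 2, and one checks f(r_1) ≡ 0 mod 3^2.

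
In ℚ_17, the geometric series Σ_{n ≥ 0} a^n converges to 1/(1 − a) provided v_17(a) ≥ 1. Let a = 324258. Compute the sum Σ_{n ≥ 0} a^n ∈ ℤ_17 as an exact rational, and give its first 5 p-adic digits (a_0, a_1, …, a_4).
Σ a^n = 1/(1 − a) = -1/324257;  first 5 digits = (1, 0, 0, 15, 3)

v_17(a) = 3 ≥ 1, so the series converges in ℤ_17 to 1/(1 − a) = 1/(1 − 324258) = -1/324257. Expand this rational in ℤ_17: compute digits iteratively via d_i = x_i mod 17, x_{i+1} = (x_i − d_i)/17. The first 5 digits are (1, 0, 0, 15, 3).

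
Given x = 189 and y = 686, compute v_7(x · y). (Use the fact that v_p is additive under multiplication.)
v_7(129654) = 4

v_p(x) = 1 (factor: 189 = 7^1 · 27); v_p(y) = 3 (factor: 686 = 7^3 · 2). Additivity: v_p(xy) = v_p(x) + v_p(y) = 1 + 3 = 4. (Direct check: xy = 129654 = 7^4 · (54).)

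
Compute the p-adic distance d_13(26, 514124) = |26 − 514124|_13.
d_13(26, 514124) = 1/28561

Step 1 — x − y = 26 − 514124 = -514098. Step 2 — v_13(-514098) = 4 (factor: -514098 = −(13^4 · 18); the sign does not affect v_p). Step 3 — |x − y|_13 = 13^{-4} = 1/28561.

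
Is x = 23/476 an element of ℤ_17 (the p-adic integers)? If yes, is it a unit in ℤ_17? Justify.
x ∉ ℤ_17 (v_17(x) = -1 < 0)

ℤ_17 = {x ∈ ℚ_17 : v_17(x) ≥ 0} and ℤ_17^× = {x ∈ ℤ_17 : v_17(x) = 0}. Here v_17(23/476) = v_17(num) − v_17(den) = -1; compare against these criteria.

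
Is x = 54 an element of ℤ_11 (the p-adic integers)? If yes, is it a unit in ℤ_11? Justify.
x ∈ ℤ_11^× (unit); v_11(x) = 0

ℤ_11 = {x ∈ ℚ_11 : v_11(x) ≥ 0} and ℤ_11^× = {x ∈ ℤ_11 : v_11(x) = 0}. Here v_11(54) = v_11(num) − v_11(den) = 0; compare against these criteria.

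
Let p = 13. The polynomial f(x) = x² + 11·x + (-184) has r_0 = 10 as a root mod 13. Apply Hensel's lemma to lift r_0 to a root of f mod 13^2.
r_1 = 140 (mod 169)

Hensel: r_{i+1} = r_i − f(r_i)·(f′(r_i))^{-1} mod 13^{i+2}, f′(x) = 2x + 11. Iterate:
  r_0 = 10 (mod 13)
  r_1 = 140 (mod 169)
Final: r = 140 satisfies f(r) ≡ 0 mod 13^2.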